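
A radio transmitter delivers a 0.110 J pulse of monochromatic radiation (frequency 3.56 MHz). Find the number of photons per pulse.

Per-photon energy: E = 2.359 × 10^-27 J (from frequency = 3.56 MHz).
N = E_total / E_photon = 0.110 J / 2.359 × 10^-27 J = 4.66 × 10^25.

4.66 × 10^25 photons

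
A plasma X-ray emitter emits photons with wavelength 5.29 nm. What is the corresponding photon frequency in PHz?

56.7 PHz

First convert: λ = 5.29 nm = 5.29e-9 m.
Since f = c/λ for a photon, f = 5.667e16 Hz.
Converting to PHz: f = 56.67 PHz ≈ 56.7 PHz.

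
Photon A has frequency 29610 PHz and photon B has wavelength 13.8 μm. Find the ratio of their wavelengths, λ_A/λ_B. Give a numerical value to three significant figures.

7.34e-7

λ_A = 1.012e-11 m (from frequency = 29610 PHz, via λ = c/f).
λ_B = 1.380e-5 m (from wavelength = 13.8 μm, via λ given directly).
Ratio = 1.012e-11 / 1.380e-5 = 7.34e-7.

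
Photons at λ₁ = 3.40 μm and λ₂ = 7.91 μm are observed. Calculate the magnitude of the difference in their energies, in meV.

208 meV

Using E = hc/λ: E₁ = 5.842e-20 J, E₂ = 2.511e-20 J.
|ΔE| = |5.842e-20 − 2.511e-20| = 3.33e-20 J = 208 meV.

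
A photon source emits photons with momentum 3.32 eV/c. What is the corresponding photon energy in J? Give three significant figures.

Use c = 2.99792458e8 m/s, 1 eV = 1.602176634e-19 J.
First convert: p = 3.32 eV/c = 1.7743e-27 kg·m/s.
For a photon E = pc, so E = 5.319e-19 J.
So E ≈ 5.32e-19 J.

5.32e-19 J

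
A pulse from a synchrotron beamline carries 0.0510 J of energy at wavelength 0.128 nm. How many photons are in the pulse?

Per-photon energy: E = 1.552e-15 J (from wavelength = 0.128 nm).
N = E_total / E_photon = 0.0510 J / 1.552e-15 J = 3.29e13.

3.29e13 photons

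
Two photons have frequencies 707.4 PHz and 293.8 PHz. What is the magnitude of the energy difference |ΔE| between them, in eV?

Using E = hf: E₁ = 4.6873 × 10^-16 J, E₂ = 1.9467 × 10^-16 J.
|ΔE| = |4.6873 × 10^-16 − 1.9467 × 10^-16| = 2.74 × 10^-16 J = 1710 eV.

1710 eV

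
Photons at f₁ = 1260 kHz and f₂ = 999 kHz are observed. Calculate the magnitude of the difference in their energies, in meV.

1.08 × 10^-6 meV

Using E = hf: E₁ = 8.349 × 10^-28 J, E₂ = 6.619 × 10^-28 J.
|ΔE| = |8.349 × 10^-28 − 6.619 × 10^-28| = 1.73 × 10^-28 J = 1.08 × 10^-6 meV.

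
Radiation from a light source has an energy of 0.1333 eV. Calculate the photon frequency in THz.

Take h = 6.62607015·10^-34 J·s, 1 eV = 1.602176634·10^-19 J.
First convert: E = 0.1333 eV = 2.1357·10^-20 J.
Apply f = E/h: f = 3.223·10^13 Hz.
Converting to THz: f = 32.23 THz ≈ 32.2 THz.

32.2 THz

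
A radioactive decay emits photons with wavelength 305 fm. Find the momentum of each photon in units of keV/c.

Take h = 6.62607015 × 10^-34 J·s, c = 2.99792458 × 10^8 m/s, 1 eV = 1.602176634 × 10^-19 J.
In SI units: λ = 305 fm = 3.05 × 10^-13 m.
For a photon p = h/λ, so p = 2.172 × 10^-21 kg·m/s.
Converting to keV/c: p = 4065 keV/c ≈ 4070 keV/c.

4070 keV/c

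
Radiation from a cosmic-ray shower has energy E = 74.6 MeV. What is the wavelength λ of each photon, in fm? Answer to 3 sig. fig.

In SI units: E = 74.6 MeV = 1.1952·10^-11 J.
The photon relation is λ = hc/E, giving λ = 1.662·10^-14 m.
Converting to fm: λ = 16.62 fm ≈ 16.6 fm.

16.6 fm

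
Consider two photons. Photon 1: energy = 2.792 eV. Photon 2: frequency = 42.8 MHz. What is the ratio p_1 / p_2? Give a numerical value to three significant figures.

p_1 = 1.492 × 10^-27 kg·m/s (from energy = 2.792 eV, via p = E/c).
p_2 = 9.460 × 10^-35 kg·m/s (from frequency = 42.8 MHz, via p = hf/c).
Ratio = 1.492 × 10^-27 / 9.460 × 10^-35 = 1.58 × 10^7.

1.58 × 10^7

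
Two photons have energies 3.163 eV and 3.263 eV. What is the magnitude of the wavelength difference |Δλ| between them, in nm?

12.0 nm

Using λ = hc/E: λ₁ = 3.9198·10^-7 m, λ₂ = 3.7997·10^-7 m.
|Δλ| = |3.9198·10^-7 − 3.7997·10^-7| = 1.20·10^-8 m = 12.0 nm.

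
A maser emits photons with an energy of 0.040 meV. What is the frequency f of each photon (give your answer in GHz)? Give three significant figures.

9.67 GHz

Take h = 6.62607015·10^-34 J·s, 1 eV = 1.602176634·10^-19 J.
First convert: E = 0.040 meV = 6.4087·10^-24 J.
Since f = E/h for a photon, f = 9.672·10^9 Hz.
Converting to GHz: f = 9.672 GHz ≈ 9.67 GHz.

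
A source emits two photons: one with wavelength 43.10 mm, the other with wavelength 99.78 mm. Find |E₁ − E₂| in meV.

0.0163 meV

Using E = hc/λ: E₁ = 4.6089·10^-24 J, E₂ = 1.9908·10^-24 J.
|ΔE| = |4.6089·10^-24 − 1.9908·10^-24| = 2.62·10^-24 J = 0.0163 meV.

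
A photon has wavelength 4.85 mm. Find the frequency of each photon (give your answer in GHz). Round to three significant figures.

Convert to SI: λ = 4.85 mm = 0.00485 m.
The photon relation is f = c/λ, giving f = 6.181e10 Hz.
Converting to GHz: f = 61.81 GHz ≈ 61.8 GHz.

61.8 GHz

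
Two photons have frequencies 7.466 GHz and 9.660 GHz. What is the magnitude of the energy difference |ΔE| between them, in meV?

Using E = hf: E₁ = 4.9470e-24 J, E₂ = 6.4008e-24 J.
|ΔE| = |4.9470e-24 − 6.4008e-24| = 1.45e-24 J = 9.07e-3 meV.

9.07e-3 meV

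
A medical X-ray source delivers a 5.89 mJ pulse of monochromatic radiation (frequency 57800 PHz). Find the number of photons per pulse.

Per-photon energy: E = 3.830e-14 J (from frequency = 57800 PHz).
N = E_total / E_photon = 0.00589 J / 3.830e-14 J = 1.54e11.

1.54e11 photons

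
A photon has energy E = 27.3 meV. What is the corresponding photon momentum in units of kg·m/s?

(c = 2.99792458e8 m/s, 1 eV = 1.602176634e-19 J.)
In SI units: E = 27.3 meV = 4.3739e-21 J.
Apply p = E/c: p = 1.459e-29 kg·m/s.
So p ≈ 1.46e-29 kg·m/s.

1.46e-29 kg·m/s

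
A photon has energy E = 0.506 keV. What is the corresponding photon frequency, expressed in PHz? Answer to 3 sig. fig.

122 PHz

First convert: E = 0.506 keV = 8.1070 × 10^-17 J.
Since f = E/h for a photon, f = 1.224 × 10^17 Hz.
Converting to PHz: f = 122.4 PHz ≈ 122 PHz.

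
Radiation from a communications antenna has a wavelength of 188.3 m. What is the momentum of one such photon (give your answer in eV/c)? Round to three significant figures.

6.58e-9 eV/c

For a photon p = h/λ, so p = 3.519e-36 kg·m/s.
Converting to eV/c: p = 6.584e-9 eV/c ≈ 6.58e-9 eV/c.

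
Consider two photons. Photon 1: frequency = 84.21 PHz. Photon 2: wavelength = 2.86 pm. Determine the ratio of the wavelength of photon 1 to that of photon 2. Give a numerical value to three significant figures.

1240

λ_1 = 3.560·10^-9 m (from frequency = 84.21 PHz, via λ = c/f).
λ_2 = 2.860·10^-12 m (from wavelength = 2.86 pm, via λ given directly).
Ratio = 3.560·10^-9 / 2.860·10^-12 = 1240.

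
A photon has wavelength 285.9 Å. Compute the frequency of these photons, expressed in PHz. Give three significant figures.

Take c = 2.99792458·10^8 m/s.
In SI units: λ = 285.9 Å = 2.859·10^-8 m.
Apply f = c/λ: f = 1.049·10^16 Hz.
Converting to PHz: f = 10.49 PHz ≈ 10.5 PHz.

10.5 PHz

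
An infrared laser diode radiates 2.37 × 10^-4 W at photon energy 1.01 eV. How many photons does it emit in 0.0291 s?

4.26 × 10^13 photons

Total energy: E_total = P·t = 2.37 × 10^-4 × 0.0291 = 6.897 × 10^-6 J.
Per-photon energy: E = 1.618 × 10^-19 J.
N = E_total / E_photon = 4.26 × 10^13.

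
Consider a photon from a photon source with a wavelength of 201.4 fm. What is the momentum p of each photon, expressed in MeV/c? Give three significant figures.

Use h = 6.62607015e-34 J·s, c = 2.99792458e8 m/s, 1 eV = 1.602176634e-19 J.
Convert to SI: λ = 201.4 fm = 2.014e-13 m.
Since p = h/λ for a photon, p = 3.290e-21 kg·m/s.
Converting to MeV/c: p = 6.156 MeV/c ≈ 6.16 MeV/c.

6.16 MeV/c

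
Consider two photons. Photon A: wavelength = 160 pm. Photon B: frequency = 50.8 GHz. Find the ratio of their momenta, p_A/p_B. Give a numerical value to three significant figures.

p_A = 4.141·10^-24 kg·m/s (from wavelength = 160 pm, via p = h/λ).
p_B = 1.123·10^-31 kg·m/s (from frequency = 50.8 GHz, via p = hf/c).
Ratio = 4.141·10^-24 / 1.123·10^-31 = 3.69·10^7.

3.69·10^7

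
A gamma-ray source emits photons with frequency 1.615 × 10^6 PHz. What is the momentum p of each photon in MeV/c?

6.68 MeV/c

First convert: f = 1.615 × 10^6 PHz = 1.615 × 10^21 Hz.
Since p = hf/c for a photon, p = 3.570 × 10^-21 kg·m/s.
Converting to MeV/c: p = 6.679 MeV/c ≈ 6.68 MeV/c.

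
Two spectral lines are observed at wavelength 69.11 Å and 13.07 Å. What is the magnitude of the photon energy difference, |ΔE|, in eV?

Using E = hc/λ: E₁ = 2.8743 × 10^-17 J, E₂ = 1.5199 × 10^-16 J.
|ΔE| = |2.8743 × 10^-17 − 1.5199 × 10^-16| = 1.23 × 10^-16 J = 769 eV.

769 eV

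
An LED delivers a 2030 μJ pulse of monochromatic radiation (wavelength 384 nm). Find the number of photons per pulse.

3.92e15 photons

Per-photon energy: E = 5.173e-19 J (from wavelength = 384 nm).
N = E_total / E_photon = 0.00203 J / 5.173e-19 J = 3.92e15.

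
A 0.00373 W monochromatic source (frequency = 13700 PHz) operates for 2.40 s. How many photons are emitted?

Total energy: E_total = P·t = 0.00373 × 2.40 = 0.008952 J.
Per-photon energy: E = 9.078e-15 J.
N = E_total / E_photon = 9.86e11.

9.86e11 photons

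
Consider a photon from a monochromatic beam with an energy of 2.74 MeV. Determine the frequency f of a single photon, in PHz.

In SI units: E = 2.74 MeV = 4.3900 × 10^-13 J.
Apply f = E/h: f = 6.625 × 10^20 Hz.
Converting to PHz: f = 662500 PHz ≈ 6.63 × 10^5 PHz.

6.63 × 10^5 PHz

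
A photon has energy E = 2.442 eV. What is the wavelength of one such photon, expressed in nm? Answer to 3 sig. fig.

508 nm

(h = 6.62607015e-34 J·s, c = 2.99792458e8 m/s, 1 eV = 1.602176634e-19 J.)
Convert to SI: E = 2.442 eV = 3.9125e-19 J.
The photon relation is λ = hc/E, giving λ = 5.077e-7 m.
Converting to nm: λ = 507.7 nm ≈ 508 nm.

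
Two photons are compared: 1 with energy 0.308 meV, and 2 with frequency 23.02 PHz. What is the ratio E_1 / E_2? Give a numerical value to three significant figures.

3.24·10^-6

E_1 = 4.935·10^-23 J (from energy = 0.308 meV, via E given directly).
E_2 = 1.525·10^-17 J (from frequency = 23.02 PHz, via E = hf).
Ratio = 4.935·10^-23 / 1.525·10^-17 = 3.24·10^-6.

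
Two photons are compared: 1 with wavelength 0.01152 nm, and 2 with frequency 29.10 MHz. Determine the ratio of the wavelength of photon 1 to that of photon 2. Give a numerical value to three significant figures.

1.12·10^-12

λ_1 = 1.152·10^-11 m (from wavelength = 0.01152 nm, via λ given directly).
λ_2 = 10.30 m (from frequency = 29.10 MHz, via λ = c/f).
Ratio = 1.152·10^-11 / 10.30 = 1.12·10^-12.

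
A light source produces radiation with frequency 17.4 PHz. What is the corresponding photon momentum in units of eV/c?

72.0 eV/c

Take h = 6.62607015e-34 J·s, c = 2.99792458e8 m/s, 1 eV = 1.602176634e-19 J.
Convert to SI: f = 17.4 PHz = 1.74e16 Hz.
The photon relation is p = hf/c, giving p = 3.846e-26 kg·m/s.
Converting to eV/c: p = 71.96 eV/c ≈ 72.0 eV/c.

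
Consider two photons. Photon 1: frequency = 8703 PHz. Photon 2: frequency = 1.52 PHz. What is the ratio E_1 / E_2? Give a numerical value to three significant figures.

5730

E_1 = 5.767 × 10^-15 J (from frequency = 8703 PHz, via E = hf).
E_2 = 1.007 × 10^-18 J (from frequency = 1.52 PHz, via E = hf).
Ratio = 5.767 × 10^-15 / 1.007 × 10^-18 = 5730.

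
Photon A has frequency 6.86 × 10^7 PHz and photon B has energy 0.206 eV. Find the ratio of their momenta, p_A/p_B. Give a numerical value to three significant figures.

1.38 × 10^9

p_A = 1.516 × 10^-19 kg·m/s (from frequency = 6.86 × 10^7 PHz, via p = hf/c).
p_B = 1.101 × 10^-28 kg·m/s (from energy = 0.206 eV, via p = E/c).
Ratio = 1.516 × 10^-19 / 1.101 × 10^-28 = 1.38 × 10^9.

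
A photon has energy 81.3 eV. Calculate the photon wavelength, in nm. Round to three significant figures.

15.3 nm

First convert: E = 81.3 eV = 1.3026 × 10^-17 J.
For a photon λ = hc/E, so λ = 1.525 × 10^-8 m.
Converting to nm: λ = 15.25 nm ≈ 15.3 nm.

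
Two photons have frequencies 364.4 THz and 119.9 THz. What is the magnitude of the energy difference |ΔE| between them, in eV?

Using E = hf: E₁ = 2.4145e-19 J, E₂ = 7.9447e-20 J.
|ΔE| = |2.4145e-19 − 7.9447e-20| = 1.62e-19 J = 1.01 eV.

1.01 eV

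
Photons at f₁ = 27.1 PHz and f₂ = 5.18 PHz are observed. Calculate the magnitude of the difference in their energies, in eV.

90.7 eV

Using E = hf: E₁ = 1.796e-17 J, E₂ = 3.432e-18 J.
|ΔE| = |1.796e-17 − 3.432e-18| = 1.45e-17 J = 90.7 eV.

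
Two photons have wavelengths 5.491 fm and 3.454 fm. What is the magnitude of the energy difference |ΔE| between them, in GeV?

0.133 GeV

Using E = hc/λ: E₁ = 3.6176·10^-11 J, E₂ = 5.7511·10^-11 J.
|ΔE| = |3.6176·10^-11 − 5.7511·10^-11| = 2.13·10^-11 J = 0.133 GeV.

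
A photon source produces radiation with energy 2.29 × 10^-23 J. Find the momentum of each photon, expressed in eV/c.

1.43 × 10^-4 eV/c

The photon relation is p = E/c, giving p = 7.639 × 10^-32 kg·m/s.
Converting to eV/c: p = 1.429 × 10^-4 eV/c ≈ 1.43 × 10^-4 eV/c.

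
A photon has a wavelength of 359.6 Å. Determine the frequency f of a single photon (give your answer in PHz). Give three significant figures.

8.34 PHz

Convert to SI: λ = 359.6 Å = 3.596 × 10^-8 m.
For a photon f = c/λ, so f = 8.337 × 10^15 Hz.
Converting to PHz: f = 8.337 PHz ≈ 8.34 PHz.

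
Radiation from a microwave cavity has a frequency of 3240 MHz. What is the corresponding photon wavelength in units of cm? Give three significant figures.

Use c = 2.99792458 × 10^8 m/s.
In SI units: f = 3240 MHz = 3.24 × 10^9 Hz.
Since λ = c/f for a photon, λ = 0.09253 m.
Converting to cm: λ = 9.253 cm ≈ 9.25 cm.

9.25 cm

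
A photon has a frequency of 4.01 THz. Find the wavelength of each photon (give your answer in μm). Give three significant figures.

Use c = 2.99792458·10^8 m/s.
First convert: f = 4.01 THz = 4.01·10^12 Hz.
Since λ = c/f for a photon, λ = 7.476·10^-5 m.
Converting to μm: λ = 74.76 μm ≈ 74.8 μm.

74.8 μm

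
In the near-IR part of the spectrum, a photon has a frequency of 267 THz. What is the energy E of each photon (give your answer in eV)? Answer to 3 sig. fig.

First convert: f = 267 THz = 2.67·10^14 Hz.
Apply E = hf: E = 1.769·10^-19 J.
Converting to eV: E = 1.104 eV ≈ 1.10 eV.

1.10 eV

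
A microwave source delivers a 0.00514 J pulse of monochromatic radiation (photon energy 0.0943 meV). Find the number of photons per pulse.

Per-photon energy: E = 1.511 × 10^-23 J (from energy = 0.0943 meV).
N = E_total / E_photon = 0.00514 J / 1.511 × 10^-23 J = 3.40 × 10^20.

3.40 × 10^20 photons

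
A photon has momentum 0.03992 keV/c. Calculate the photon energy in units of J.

Take c = 2.99792458e8 m/s, 1 eV = 1.602176634e-19 J.
Convert to SI: p = 0.03992 keV/c = 2.1334e-26 kg·m/s.
Since E = pc for a photon, E = 6.396e-18 J.
So E ≈ 6.40e-18 J.

6.40e-18 J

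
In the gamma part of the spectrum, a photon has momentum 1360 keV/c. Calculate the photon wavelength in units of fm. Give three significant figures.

912 fm

(h = 6.62607015 × 10^-34 J·s, c = 2.99792458 × 10^8 m/s, 1 eV = 1.602176634 × 10^-19 J.)
Convert to SI: p = 1360 keV/c = 7.2682 × 10^-22 kg·m/s.
Apply λ = h/p: λ = 9.116 × 10^-13 m.
Converting to fm: λ = 911.6 fm ≈ 912 fm.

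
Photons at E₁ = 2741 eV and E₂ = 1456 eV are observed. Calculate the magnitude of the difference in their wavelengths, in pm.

399 pm

Using λ = hc/E: λ₁ = 4.5233·10^-10 m, λ₂ = 8.5154·10^-10 m.
|Δλ| = |4.5233·10^-10 − 8.5154·10^-10| = 3.99·10^-10 m = 399 pm.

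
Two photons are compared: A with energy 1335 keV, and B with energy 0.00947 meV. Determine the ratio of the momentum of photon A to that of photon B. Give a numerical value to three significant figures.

p_A = 7.135e-22 kg·m/s (from energy = 1335 keV, via p = E/c).
p_B = 5.061e-33 kg·m/s (from energy = 0.00947 meV, via p = E/c).
Ratio = 7.135e-22 / 5.061e-33 = 1.41e11.

1.41e11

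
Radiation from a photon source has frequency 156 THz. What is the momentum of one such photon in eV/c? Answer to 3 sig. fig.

Take h = 6.62607015 × 10^-34 J·s, c = 2.99792458 × 10^8 m/s, 1 eV = 1.602176634 × 10^-19 J.
First convert: f = 156 THz = 1.56 × 10^14 Hz.
The photon relation is p = hf/c, giving p = 3.448 × 10^-28 kg·m/s.
Converting to eV/c: p = 0.6452 eV/c ≈ 0.645 eV/c.

0.645 eV/c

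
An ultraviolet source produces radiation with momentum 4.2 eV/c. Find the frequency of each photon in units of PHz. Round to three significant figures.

1.02 PHz

Use h = 6.62607015e-34 J·s, c = 2.99792458e8 m/s, 1 eV = 1.602176634e-19 J.
First convert: p = 4.2 eV/c = 2.2446e-27 kg·m/s.
Apply f = pc/h: f = 1.016e15 Hz.
Converting to PHz: f = 1.016 PHz ≈ 1.02 PHz.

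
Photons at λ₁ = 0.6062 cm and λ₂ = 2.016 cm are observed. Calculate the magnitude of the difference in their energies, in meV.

0.143 meV

Using E = hc/λ: E₁ = 3.2769·10^-23 J, E₂ = 9.8534·10^-24 J.
|ΔE| = |3.2769·10^-23 − 9.8534·10^-24| = 2.29·10^-23 J = 0.143 meV.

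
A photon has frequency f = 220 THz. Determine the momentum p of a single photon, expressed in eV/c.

Use h = 6.62607015 × 10^-34 J·s, c = 2.99792458 × 10^8 m/s, 1 eV = 1.602176634 × 10^-19 J.
In SI units: f = 220 THz = 2.20 × 10^14 Hz.
The photon relation is p = hf/c, giving p = 4.862 × 10^-28 kg·m/s.
Converting to eV/c: p = 0.9098 eV/c ≈ 0.910 eV/c.

0.910 eV/c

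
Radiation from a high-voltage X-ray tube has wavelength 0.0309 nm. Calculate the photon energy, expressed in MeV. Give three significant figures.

0.0401 MeV

Use h = 6.62607015 × 10^-34 J·s, c = 2.99792458 × 10^8 m/s, 1 eV = 1.602176634 × 10^-19 J.
In SI units: λ = 0.0309 nm = 3.09 × 10^-11 m.
Apply E = hc/λ: E = 6.429 × 10^-15 J.
Converting to MeV: E = 0.04012 MeV ≈ 0.0401 MeV.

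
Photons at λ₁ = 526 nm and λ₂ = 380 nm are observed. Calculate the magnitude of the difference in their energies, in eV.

0.906 eV

Using E = hc/λ: E₁ = 3.777 × 10^-19 J, E₂ = 5.227 × 10^-19 J.
|ΔE| = |3.777 × 10^-19 − 5.227 × 10^-19| = 1.45 × 10^-19 J = 0.906 eV.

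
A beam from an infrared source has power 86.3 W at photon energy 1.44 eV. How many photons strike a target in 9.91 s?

Total energy: E_total = P·t = 86.3 × 9.91 = 855.2 J.
Per-photon energy: E = 2.307·10^-19 J.
N = E_total / E_photon = 3.71·10^21.

3.71·10^21 photons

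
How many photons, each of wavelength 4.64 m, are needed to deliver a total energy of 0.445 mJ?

Per-photon energy: E = 4.281 × 10^-26 J (from wavelength = 4.64 m).
N = E_total / E_photon = 4.45 × 10^-4 J / 4.281 × 10^-26 J = 1.04 × 10^22.

1.04 × 10^22 photons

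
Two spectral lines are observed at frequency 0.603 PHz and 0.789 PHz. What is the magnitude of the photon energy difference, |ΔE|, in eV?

Using E = hf: E₁ = 3.996 × 10^-19 J, E₂ = 5.228 × 10^-19 J.
|ΔE| = |3.996 × 10^-19 − 5.228 × 10^-19| = 1.23 × 10^-19 J = 0.769 eV.

0.769 eV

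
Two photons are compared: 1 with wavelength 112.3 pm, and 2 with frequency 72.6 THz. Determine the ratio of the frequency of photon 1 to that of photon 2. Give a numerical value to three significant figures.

3.68e4

f_1 = 2.670e18 Hz (from wavelength = 112.3 pm, via f = c/λ).
f_2 = 7.260e13 Hz (from frequency = 72.6 THz, via f given directly).
Ratio = 2.670e18 / 7.260e13 = 3.68e4.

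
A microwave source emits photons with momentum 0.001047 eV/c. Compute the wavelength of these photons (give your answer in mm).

First convert: p = 0.001047 eV/c = 5.5955e-31 kg·m/s.
The photon relation is λ = h/p, giving λ = 0.001184 m.
Converting to mm: λ = 1.184 mm ≈ 1.18 mm.

1.18 mm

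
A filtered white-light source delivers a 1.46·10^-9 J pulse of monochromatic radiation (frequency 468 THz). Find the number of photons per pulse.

4.71·10^9 photons

Per-photon energy: E = 3.101·10^-19 J (from frequency = 468 THz).
N = E_total / E_photon = 1.46·10^-9 J / 3.101·10^-19 J = 4.71·10^9.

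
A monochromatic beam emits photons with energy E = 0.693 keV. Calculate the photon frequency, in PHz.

In SI units: E = 0.693 keV = 1.1103 × 10^-16 J.
Apply f = E/h: f = 1.676 × 10^17 Hz.
Converting to PHz: f = 167.6 PHz ≈ 168 PHz.

168 PHz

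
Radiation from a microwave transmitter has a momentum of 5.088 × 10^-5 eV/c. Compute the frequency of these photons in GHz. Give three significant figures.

12.3 GHz

(h = 6.62607015 × 10^-34 J·s, c = 2.99792458 × 10^8 m/s, 1 eV = 1.602176634 × 10^-19 J.)
First convert: p = 5.088 × 10^-5 eV/c = 2.7192 × 10^-32 kg·m/s.
The photon relation is f = pc/h, giving f = 1.230 × 10^10 Hz.
Converting to GHz: f = 12.30 GHz ≈ 12.3 GHz.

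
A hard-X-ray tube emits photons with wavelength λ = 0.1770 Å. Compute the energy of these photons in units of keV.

70.0 keV

(h = 6.62607015 × 10^-34 J·s, c = 2.99792458 × 10^8 m/s, 1 eV = 1.602176634 × 10^-19 J.)
In SI units: λ = 0.1770 Å = 1.770 × 10^-11 m.
Since E = hc/λ for a photon, E = 1.122 × 10^-14 J.
Converting to keV: E = 70.05 keV ≈ 70.0 keV.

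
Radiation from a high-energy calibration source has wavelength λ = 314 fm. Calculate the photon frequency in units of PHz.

9.55 × 10^5 PHz

Take c = 2.99792458 × 10^8 m/s.
First convert: λ = 314 fm = 3.14 × 10^-13 m.
Apply f = c/λ: f = 9.548 × 10^20 Hz.
Converting to PHz: f = 954800 PHz ≈ 9.55 × 10^5 PHz.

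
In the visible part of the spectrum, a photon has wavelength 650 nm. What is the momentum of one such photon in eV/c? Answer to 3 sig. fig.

Convert to SI: λ = 650 nm = 6.5e-7 m.
Apply p = h/λ: p = 1.019e-27 kg·m/s.
Converting to eV/c: p = 1.907 eV/c ≈ 1.91 eV/c.

1.91 eV/c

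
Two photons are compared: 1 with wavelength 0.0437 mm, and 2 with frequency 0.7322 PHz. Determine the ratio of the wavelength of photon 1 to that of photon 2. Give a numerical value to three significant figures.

107

λ_1 = 4.370e-5 m (from wavelength = 0.0437 mm, via λ given directly).
λ_2 = 4.094e-7 m (from frequency = 0.7322 PHz, via λ = c/f).
Ratio = 4.370e-5 / 4.094e-7 = 107.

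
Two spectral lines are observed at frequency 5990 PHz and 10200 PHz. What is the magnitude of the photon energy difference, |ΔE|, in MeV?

Using E = hf: E₁ = 3.969·10^-15 J, E₂ = 6.759·10^-15 J.
|ΔE| = |3.969·10^-15 − 6.759·10^-15| = 2.79·10^-15 J = 0.0174 MeV.

0.0174 MeV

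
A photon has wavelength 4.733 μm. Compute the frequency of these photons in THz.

Take c = 2.99792458·10^8 m/s.
In SI units: λ = 4.733 μm = 4.733·10^-6 m.
The photon relation is f = c/λ, giving f = 6.334·10^13 Hz.
Converting to THz: f = 63.34 THz ≈ 63.3 THz.

63.3 THz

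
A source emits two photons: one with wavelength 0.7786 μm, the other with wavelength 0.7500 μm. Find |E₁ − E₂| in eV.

0.0607 eV

Using E = hc/λ: E₁ = 2.5513·10^-19 J, E₂ = 2.6486·10^-19 J.
|ΔE| = |2.5513·10^-19 − 2.6486·10^-19| = 9.73·10^-21 J = 0.0607 eV.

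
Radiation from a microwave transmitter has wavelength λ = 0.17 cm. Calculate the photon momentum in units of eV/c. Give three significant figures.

7.29·10^-4 eV/c

Convert to SI: λ = 0.17 cm = 0.0017 m.
Apply p = h/λ: p = 3.898·10^-31 kg·m/s.
Converting to eV/c: p = 7.293·10^-4 eV/c ≈ 7.29·10^-4 eV/c.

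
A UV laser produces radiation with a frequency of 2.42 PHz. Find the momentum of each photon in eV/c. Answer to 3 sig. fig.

In SI units: f = 2.42 PHz = 2.42 × 10^15 Hz.
For a photon p = hf/c, so p = 5.349 × 10^-27 kg·m/s.
Converting to eV/c: p = 10.01 eV/c ≈ 10.0 eV/c.

10.0 eV/c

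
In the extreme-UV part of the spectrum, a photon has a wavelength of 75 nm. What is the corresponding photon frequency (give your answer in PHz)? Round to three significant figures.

Convert to SI: λ = 75 nm = 7.5 × 10^-8 m.
The photon relation is f = c/λ, giving f = 3.997 × 10^15 Hz.
Converting to PHz: f = 3.997 PHz ≈ 4.00 PHz.

4.00 PHz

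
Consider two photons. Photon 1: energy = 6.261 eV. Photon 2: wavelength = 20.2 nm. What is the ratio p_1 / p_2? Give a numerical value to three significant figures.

p_1 = 3.346 × 10^-27 kg·m/s (from energy = 6.261 eV, via p = E/c).
p_2 = 3.280 × 10^-26 kg·m/s (from wavelength = 20.2 nm, via p = h/λ).
Ratio = 3.346 × 10^-27 / 3.280 × 10^-26 = 0.102.

0.102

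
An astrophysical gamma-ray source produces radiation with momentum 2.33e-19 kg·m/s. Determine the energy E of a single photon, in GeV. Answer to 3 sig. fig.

0.436 GeV

For a photon E = pc, so E = 6.985e-11 J.
Converting to GeV: E = 0.4360 GeV ≈ 0.436 GeV.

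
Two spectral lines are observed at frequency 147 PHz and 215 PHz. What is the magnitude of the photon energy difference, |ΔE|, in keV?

Using E = hf: E₁ = 9.740 × 10^-17 J, E₂ = 1.425 × 10^-16 J.
|ΔE| = |9.740 × 10^-17 − 1.425 × 10^-16| = 4.51 × 10^-17 J = 0.281 keV.

0.281 keV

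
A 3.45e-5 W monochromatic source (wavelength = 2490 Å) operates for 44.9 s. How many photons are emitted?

Total energy: E_total = P·t = 3.45e-5 × 44.9 = 0.001549 J.
Per-photon energy: E = 7.978e-19 J.
N = E_total / E_photon = 1.94e15.

1.94e15 photons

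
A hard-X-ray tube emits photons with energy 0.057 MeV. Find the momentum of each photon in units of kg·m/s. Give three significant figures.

3.05 × 10^-23 kg·m/s

Use c = 2.99792458 × 10^8 m/s, 1 eV = 1.602176634 × 10^-19 J.
In SI units: E = 0.057 MeV = 9.1324 × 10^-15 J.
The photon relation is p = E/c, giving p = 3.046 × 10^-23 kg·m/s.
So p ≈ 3.05 × 10^-23 kg·m/s.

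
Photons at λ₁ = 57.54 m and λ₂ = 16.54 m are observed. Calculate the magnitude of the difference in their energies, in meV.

Using E = hc/λ: E₁ = 3.4523·10^-27 J, E₂ = 1.2010·10^-26 J.
|ΔE| = |3.4523·10^-27 − 1.2010·10^-26| = 8.56·10^-27 J = 5.34·10^-5 meV.

5.34·10^-5 meV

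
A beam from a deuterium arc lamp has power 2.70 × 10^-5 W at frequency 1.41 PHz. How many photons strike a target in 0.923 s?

2.67 × 10^13 photons

Total energy: E_total = P·t = 2.70 × 10^-5 × 0.923 = 2.492 × 10^-5 J.
Per-photon energy: E = 9.343 × 10^-19 J.
N = E_total / E_photon = 2.67 × 10^13.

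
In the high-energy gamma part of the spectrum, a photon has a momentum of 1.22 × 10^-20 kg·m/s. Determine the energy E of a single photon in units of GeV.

0.0228 GeV

Since E = pc for a photon, E = 3.657 × 10^-12 J.
Converting to GeV: E = 0.02283 GeV ≈ 0.0228 GeV.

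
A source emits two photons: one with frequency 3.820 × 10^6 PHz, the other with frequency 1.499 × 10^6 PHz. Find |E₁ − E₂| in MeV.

Using E = hf: E₁ = 2.5312 × 10^-12 J, E₂ = 9.9325 × 10^-13 J.
|ΔE| = |2.5312 × 10^-12 − 9.9325 × 10^-13| = 1.54 × 10^-12 J = 9.60 MeV.

9.60 MeV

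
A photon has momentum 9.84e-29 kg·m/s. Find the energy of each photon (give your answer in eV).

0.184 eV

Use c = 2.99792458e8 m/s, 1 eV = 1.602176634e-19 J.
Apply E = pc: E = 2.950e-20 J.
Converting to eV: E = 0.1841 eV ≈ 0.184 eV.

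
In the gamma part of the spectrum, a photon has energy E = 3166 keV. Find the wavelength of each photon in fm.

Convert to SI: E = 3166 keV = 5.0725e-13 J.
Apply λ = hc/E: λ = 3.916e-13 m.
Converting to fm: λ = 391.6 fm ≈ 392 fm.

392 fm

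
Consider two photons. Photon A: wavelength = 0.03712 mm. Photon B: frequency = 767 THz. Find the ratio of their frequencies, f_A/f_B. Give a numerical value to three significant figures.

f_A = 8.076 × 10^12 Hz (from wavelength = 0.03712 mm, via f = c/λ).
f_B = 7.670 × 10^14 Hz (from frequency = 767 THz, via f given directly).
Ratio = 8.076 × 10^12 / 7.670 × 10^14 = 0.0105.

0.0105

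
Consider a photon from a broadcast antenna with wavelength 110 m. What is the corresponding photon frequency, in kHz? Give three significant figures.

2730 kHz

Apply f = c/λ: f = 2.725 × 10^6 Hz.
Converting to kHz: f = 2725 kHz ≈ 2730 kHz.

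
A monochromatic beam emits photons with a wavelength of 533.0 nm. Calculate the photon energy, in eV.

2.33 eV

(h = 6.62607015 × 10^-34 J·s, c = 2.99792458 × 10^8 m/s, 1 eV = 1.602176634 × 10^-19 J.)
In SI units: λ = 533.0 nm = 5.330 × 10^-7 m.
The photon relation is E = hc/λ, giving E = 3.727 × 10^-19 J.
Converting to eV: E = 2.326 eV ≈ 2.33 eV.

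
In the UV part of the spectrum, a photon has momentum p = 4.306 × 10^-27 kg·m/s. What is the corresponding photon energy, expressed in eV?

(c = 2.99792458 × 10^8 m/s, 1 eV = 1.602176634 × 10^-19 J.)
Since E = pc for a photon, E = 1.291 × 10^-18 J.
Converting to eV: E = 8.057 eV ≈ 8.06 eV.

8.06 eV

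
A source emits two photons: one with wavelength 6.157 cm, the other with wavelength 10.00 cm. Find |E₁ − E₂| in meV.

7.74·10^-3 meV

Using E = hc/λ: E₁ = 3.2263·10^-24 J, E₂ = 1.9864·10^-24 J.
|ΔE| = |3.2263·10^-24 − 1.9864·10^-24| = 1.24·10^-24 J = 7.74·10^-3 meV.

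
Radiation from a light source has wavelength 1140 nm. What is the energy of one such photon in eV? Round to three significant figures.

First convert: λ = 1140 nm = 1.14e-6 m.
Apply E = hc/λ: E = 1.742e-19 J.
Converting to eV: E = 1.088 eV ≈ 1.09 eV.

1.09 eV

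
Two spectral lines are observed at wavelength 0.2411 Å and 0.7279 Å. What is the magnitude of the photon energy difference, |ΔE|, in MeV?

Using E = hc/λ: E₁ = 8.2391e-15 J, E₂ = 2.7290e-15 J.
|ΔE| = |8.2391e-15 − 2.7290e-15| = 5.51e-15 J = 0.0344 MeV.

0.0344 MeV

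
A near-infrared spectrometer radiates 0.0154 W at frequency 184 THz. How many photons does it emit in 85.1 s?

1.07e19 photons

Total energy: E_total = P·t = 0.0154 × 85.1 = 1.311 J.
Per-photon energy: E = 1.219e-19 J.
N = E_total / E_photon = 1.07e19.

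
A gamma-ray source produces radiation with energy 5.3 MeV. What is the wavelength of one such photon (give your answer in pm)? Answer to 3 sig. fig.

0.234 pm

In SI units: E = 5.3 MeV = 8.4915·10^-13 J.
Apply λ = hc/E: λ = 2.339·10^-13 m.
Converting to pm: λ = 0.2339 pm ≈ 0.234 pm.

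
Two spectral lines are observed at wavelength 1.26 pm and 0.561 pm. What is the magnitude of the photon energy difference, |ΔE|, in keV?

Using E = hc/λ: E₁ = 1.577e-13 J, E₂ = 3.541e-13 J.
|ΔE| = |1.577e-13 − 3.541e-13| = 1.96e-13 J = 1230 keV.

1230 keV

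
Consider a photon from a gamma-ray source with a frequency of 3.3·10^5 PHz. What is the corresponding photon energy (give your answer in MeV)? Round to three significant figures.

Use h = 6.62607015·10^-34 J·s, 1 eV = 1.602176634·10^-19 J.
Convert to SI: f = 3.3·10^5 PHz = 3.3·10^20 Hz.
Since E = hf for a photon, E = 2.187·10^-13 J.
Converting to MeV: E = 1.365 MeV ≈ 1.36 MeV.

1.36 MeV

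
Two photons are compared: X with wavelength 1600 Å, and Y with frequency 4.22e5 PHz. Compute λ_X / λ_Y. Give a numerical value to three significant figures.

λ_X = 1.600e-7 m (from wavelength = 1600 Å, via λ given directly).
λ_Y = 7.104e-13 m (from frequency = 4.22e5 PHz, via λ = c/f).
Ratio = 1.600e-7 / 7.104e-13 = 2.25e5.

2.25e5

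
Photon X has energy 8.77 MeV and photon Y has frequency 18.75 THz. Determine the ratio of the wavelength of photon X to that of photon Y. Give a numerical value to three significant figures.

λ_X = 1.414 × 10^-13 m (from energy = 8.77 MeV, via λ = hc/E).
λ_Y = 1.599 × 10^-5 m (from frequency = 18.75 THz, via λ = c/f).
Ratio = 1.414 × 10^-13 / 1.599 × 10^-5 = 8.84 × 10^-9.

8.84 × 10^-9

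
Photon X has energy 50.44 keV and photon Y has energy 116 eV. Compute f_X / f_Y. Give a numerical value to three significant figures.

f_X = 1.220e19 Hz (from energy = 50.44 keV, via f = E/h).
f_Y = 2.805e16 Hz (from energy = 116 eV, via f = E/h).
Ratio = 1.220e19 / 2.805e16 = 435.

435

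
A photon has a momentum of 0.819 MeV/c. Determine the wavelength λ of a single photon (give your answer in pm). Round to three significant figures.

In SI units: p = 0.819 MeV/c = 4.3770e-22 kg·m/s.
For a photon λ = h/p, so λ = 1.514e-12 m.
Converting to pm: λ = 1.514 pm ≈ 1.51 pm.

1.51 pm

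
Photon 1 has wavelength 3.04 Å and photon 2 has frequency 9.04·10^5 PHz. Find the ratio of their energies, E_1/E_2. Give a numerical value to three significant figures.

E_1 = 6.534·10^-16 J (from wavelength = 3.04 Å, via E = hc/λ).
E_2 = 5.990·10^-13 J (from frequency = 9.04·10^5 PHz, via E = hf).
Ratio = 6.534·10^-16 / 5.990·10^-13 = 1.09·10^-3.

1.09·10^-3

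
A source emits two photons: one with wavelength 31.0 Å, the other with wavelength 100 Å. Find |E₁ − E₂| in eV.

276 eV

Using E = hc/λ: E₁ = 6.408 × 10^-17 J, E₂ = 1.986 × 10^-17 J.
|ΔE| = |6.408 × 10^-17 − 1.986 × 10^-17| = 4.42 × 10^-17 J = 276 eV.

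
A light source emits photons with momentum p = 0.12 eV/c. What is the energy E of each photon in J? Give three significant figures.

First convert: p = 0.12 eV/c = 6.4131 × 10^-29 kg·m/s.
Apply E = pc: E = 1.923 × 10^-20 J.
So E ≈ 1.92 × 10^-20 J.

1.92 × 10^-20 J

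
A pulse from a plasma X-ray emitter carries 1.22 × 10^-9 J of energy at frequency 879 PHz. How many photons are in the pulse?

2.09 × 10^6 photons

Per-photon energy: E = 5.824 × 10^-16 J (from frequency = 879 PHz).
N = E_total / E_photon = 1.22 × 10^-9 J / 5.824 × 10^-16 J = 2.09 × 10^6.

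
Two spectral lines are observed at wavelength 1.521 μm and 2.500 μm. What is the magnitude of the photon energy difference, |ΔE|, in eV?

Using E = hc/λ: E₁ = 1.3060 × 10^-19 J, E₂ = 7.9458 × 10^-20 J.
|ΔE| = |1.3060 × 10^-19 − 7.9458 × 10^-20| = 5.11 × 10^-20 J = 0.319 eV.

0.319 eV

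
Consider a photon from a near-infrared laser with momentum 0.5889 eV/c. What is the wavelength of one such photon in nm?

2110 nm

First convert: p = 0.5889 eV/c = 3.1473e-28 kg·m/s.
The photon relation is λ = h/p, giving λ = 2.105e-6 m.
Converting to nm: λ = 2105 nm ≈ 2110 nm.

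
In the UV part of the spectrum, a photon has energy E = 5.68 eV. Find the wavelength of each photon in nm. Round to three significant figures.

218 nm

In SI units: E = 5.68 eV = 9.1004e-19 J.
Apply λ = hc/E: λ = 2.183e-7 m.
Converting to nm: λ = 218.3 nm ≈ 218 nm.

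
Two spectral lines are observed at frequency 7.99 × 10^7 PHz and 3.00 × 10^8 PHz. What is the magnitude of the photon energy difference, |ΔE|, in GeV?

Using E = hf: E₁ = 5.294 × 10^-11 J, E₂ = 1.988 × 10^-10 J.
|ΔE| = |5.294 × 10^-11 − 1.988 × 10^-10| = 1.46 × 10^-10 J = 0.910 GeV.

0.910 GeV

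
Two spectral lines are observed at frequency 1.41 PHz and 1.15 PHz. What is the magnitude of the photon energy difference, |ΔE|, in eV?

Using E = hf: E₁ = 9.343e-19 J, E₂ = 7.620e-19 J.
|ΔE| = |9.343e-19 − 7.620e-19| = 1.72e-19 J = 1.08 eV.

1.08 eV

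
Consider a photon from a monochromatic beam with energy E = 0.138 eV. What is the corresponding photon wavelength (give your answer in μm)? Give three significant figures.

First convert: E = 0.138 eV = 2.2110 × 10^-20 J.
For a photon λ = hc/E, so λ = 8.984 × 10^-6 m.
Converting to μm: λ = 8.984 μm ≈ 8.98 μm.

8.98 μm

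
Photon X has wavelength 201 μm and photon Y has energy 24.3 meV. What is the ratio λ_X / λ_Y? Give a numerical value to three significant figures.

λ_X = 2.010e-4 m (from wavelength = 201 μm, via λ given directly).
λ_Y = 5.102e-5 m (from energy = 24.3 meV, via λ = hc/E).
Ratio = 2.010e-4 / 5.102e-5 = 3.94.

3.94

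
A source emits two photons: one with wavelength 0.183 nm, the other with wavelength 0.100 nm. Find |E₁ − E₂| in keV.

Using E = hc/λ: E₁ = 1.085 × 10^-15 J, E₂ = 1.986 × 10^-15 J.
|ΔE| = |1.085 × 10^-15 − 1.986 × 10^-15| = 9.01 × 10^-16 J = 5.62 keV.

5.62 keV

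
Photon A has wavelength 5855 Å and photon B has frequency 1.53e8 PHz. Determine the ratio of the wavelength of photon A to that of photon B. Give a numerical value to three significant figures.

2.99e8

λ_A = 5.855e-7 m (from wavelength = 5855 Å, via λ given directly).
λ_B = 1.959e-15 m (from frequency = 1.53e8 PHz, via λ = c/f).
Ratio = 5.855e-7 / 1.959e-15 = 2.99e8.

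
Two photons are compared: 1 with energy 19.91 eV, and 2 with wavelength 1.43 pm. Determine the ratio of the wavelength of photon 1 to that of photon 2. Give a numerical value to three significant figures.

λ_1 = 6.227e-8 m (from energy = 19.91 eV, via λ = hc/E).
λ_2 = 1.430e-12 m (from wavelength = 1.43 pm, via λ given directly).
Ratio = 6.227e-8 / 1.430e-12 = 4.35e4.

4.35e4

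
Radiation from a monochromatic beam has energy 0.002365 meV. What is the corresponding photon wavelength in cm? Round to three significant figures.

(h = 6.62607015e-34 J·s, c = 2.99792458e8 m/s, 1 eV = 1.602176634e-19 J.)
First convert: E = 0.002365 meV = 3.7891e-25 J.
For a photon λ = hc/E, so λ = 0.5242 m.
Converting to cm: λ = 52.42 cm ≈ 52.4 cm.

52.4 cm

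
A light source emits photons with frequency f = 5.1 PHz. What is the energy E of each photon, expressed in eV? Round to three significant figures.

Take h = 6.62607015e-34 J·s, 1 eV = 1.602176634e-19 J.
Convert to SI: f = 5.1 PHz = 5.1e15 Hz.
For a photon E = hf, so E = 3.379e-18 J.
Converting to eV: E = 21.09 eV ≈ 21.1 eV.

21.1 eV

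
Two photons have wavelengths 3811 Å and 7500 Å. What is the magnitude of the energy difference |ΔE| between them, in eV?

1.60 eV

Using E = hc/λ: E₁ = 5.2124·10^-19 J, E₂ = 2.6486·10^-19 J.
|ΔE| = |5.2124·10^-19 − 2.6486·10^-19| = 2.56·10^-19 J = 1.60 eV.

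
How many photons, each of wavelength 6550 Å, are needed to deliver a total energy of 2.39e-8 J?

7.88e10 photons

Per-photon energy: E = 3.033e-19 J (from wavelength = 6550 Å).
N = E_total / E_photon = 2.39e-8 J / 3.033e-19 J = 7.88e10.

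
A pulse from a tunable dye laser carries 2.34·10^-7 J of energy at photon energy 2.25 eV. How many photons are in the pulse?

Per-photon energy: E = 3.605·10^-19 J (from energy = 2.25 eV).
N = E_total / E_photon = 2.34·10^-7 J / 3.605·10^-19 J = 6.49·10^11.

6.49·10^11 photons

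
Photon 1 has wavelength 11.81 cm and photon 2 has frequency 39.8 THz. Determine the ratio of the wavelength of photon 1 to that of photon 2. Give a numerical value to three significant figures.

λ_1 = 0.1181 m (from wavelength = 11.81 cm, via λ given directly).
λ_2 = 7.532e-6 m (from frequency = 39.8 THz, via λ = c/f).
Ratio = 0.1181 / 7.532e-6 = 1.57e4.

1.57e4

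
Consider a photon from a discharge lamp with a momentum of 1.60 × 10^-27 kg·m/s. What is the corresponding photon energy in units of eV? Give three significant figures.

2.99 eV

Take c = 2.99792458 × 10^8 m/s, 1 eV = 1.602176634 × 10^-19 J.
Apply E = pc: E = 4.797 × 10^-19 J.
Converting to eV: E = 2.994 eV ≈ 2.99 eV.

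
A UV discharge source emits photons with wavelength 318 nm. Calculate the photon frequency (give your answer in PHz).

0.943 PHz

(c = 2.99792458 × 10^8 m/s.)
First convert: λ = 318 nm = 3.18 × 10^-7 m.
Since f = c/λ for a photon, f = 9.427 × 10^14 Hz.
Converting to PHz: f = 0.9427 PHz ≈ 0.943 PHz.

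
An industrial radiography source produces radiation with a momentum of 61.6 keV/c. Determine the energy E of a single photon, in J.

9.87 × 10^-15 J

In SI units: p = 61.6 keV/c = 3.2921 × 10^-23 kg·m/s.
The photon relation is E = pc, giving E = 9.869 × 10^-15 J.
So E ≈ 9.87 × 10^-15 J.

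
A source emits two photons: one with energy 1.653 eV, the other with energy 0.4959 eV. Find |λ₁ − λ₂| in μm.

1.75 μm

Using λ = hc/E: λ₁ = 7.5006·10^-7 m, λ₂ = 2.5002·10^-6 m.
|Δλ| = |7.5006·10^-7 − 2.5002·10^-6| = 1.75·10^-6 m = 1.75 μm.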